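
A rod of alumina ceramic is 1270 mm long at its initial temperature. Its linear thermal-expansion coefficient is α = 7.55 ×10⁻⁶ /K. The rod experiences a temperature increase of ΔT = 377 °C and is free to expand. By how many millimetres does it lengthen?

3.61 mm

ΔL = α·L₀·ΔT = 7.55×10⁻⁶ × 1270 mm × 377.0 K = 3.61 mm.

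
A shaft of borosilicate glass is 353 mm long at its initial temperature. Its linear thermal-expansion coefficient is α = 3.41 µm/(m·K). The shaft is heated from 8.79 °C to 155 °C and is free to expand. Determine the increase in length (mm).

0.176 mm

ΔT = 155 − 8.79 = 146.2 K.
ΔL = α·L₀·ΔT = 3.41×10⁻⁶ × 353 mm × 146.2 K = 0.176 mm.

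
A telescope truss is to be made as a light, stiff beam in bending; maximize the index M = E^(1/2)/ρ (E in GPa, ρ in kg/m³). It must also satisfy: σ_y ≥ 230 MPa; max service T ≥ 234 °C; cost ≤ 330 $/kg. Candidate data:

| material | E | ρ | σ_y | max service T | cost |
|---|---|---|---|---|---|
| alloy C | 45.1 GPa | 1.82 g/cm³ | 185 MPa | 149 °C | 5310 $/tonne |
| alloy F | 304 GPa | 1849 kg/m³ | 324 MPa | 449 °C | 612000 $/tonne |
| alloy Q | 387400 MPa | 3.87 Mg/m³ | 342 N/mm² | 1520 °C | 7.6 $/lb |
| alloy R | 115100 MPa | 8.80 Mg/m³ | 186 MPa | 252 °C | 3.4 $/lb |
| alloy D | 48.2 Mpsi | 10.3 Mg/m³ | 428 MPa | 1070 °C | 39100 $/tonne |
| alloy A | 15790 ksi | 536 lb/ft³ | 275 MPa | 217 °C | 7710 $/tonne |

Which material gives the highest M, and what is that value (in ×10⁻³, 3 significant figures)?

Screen on constraints: σ_y ≥ 230 MPa; max service T ≥ 234 °C; cost ≤ 330 $/kg. Survivors: alloy Q, alloy D.
In SI units:
  alloy Q: E = 387.4 GPa, ρ = 3870 kg/m³
  alloy D: E = 332.3 GPa, ρ = 10300 kg/m³
  alloy Q: M = 5.09×10⁻³
  alloy D: M = 1.77×10⁻³
The maximum is for alloy Q.

alloy Q, M = 5.09×10⁻³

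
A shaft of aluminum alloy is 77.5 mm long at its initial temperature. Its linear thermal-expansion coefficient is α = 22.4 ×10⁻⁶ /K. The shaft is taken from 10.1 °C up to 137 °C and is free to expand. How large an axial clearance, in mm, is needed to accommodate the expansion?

ΔT = 137 − 10.1 = 126.9 K.
ΔL = α·L₀·ΔT = 22.4×10⁻⁶ × 77.5 mm × 126.9 K = 0.220 mm.

0.220 mm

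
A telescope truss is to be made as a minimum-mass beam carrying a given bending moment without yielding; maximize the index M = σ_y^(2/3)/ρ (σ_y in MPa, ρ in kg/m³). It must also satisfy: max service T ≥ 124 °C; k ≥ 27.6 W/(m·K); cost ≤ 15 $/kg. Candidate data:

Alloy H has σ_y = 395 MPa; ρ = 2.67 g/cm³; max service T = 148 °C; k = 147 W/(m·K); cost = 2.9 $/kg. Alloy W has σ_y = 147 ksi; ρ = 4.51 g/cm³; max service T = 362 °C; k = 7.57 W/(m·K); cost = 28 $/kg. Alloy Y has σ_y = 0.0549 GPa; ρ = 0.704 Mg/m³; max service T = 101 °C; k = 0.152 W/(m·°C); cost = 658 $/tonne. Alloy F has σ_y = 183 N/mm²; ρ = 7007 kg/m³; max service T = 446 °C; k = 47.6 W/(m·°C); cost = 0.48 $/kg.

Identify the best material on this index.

Screen on constraints: max service T ≥ 124 °C; k ≥ 27.6 W/(m·K); cost ≤ 15 $/kg. Survivors: alloy H, alloy F.
In SI units:
  alloy H: σ_y = 395.0 MPa, ρ = 2670 kg/m³
  alloy F: σ_y = 183.0 MPa, ρ = 7007 kg/m³
  alloy H: M = 20.2×10⁻³
  alloy F: M = 4.60×10⁻³
Alloy H ranks first.

alloy H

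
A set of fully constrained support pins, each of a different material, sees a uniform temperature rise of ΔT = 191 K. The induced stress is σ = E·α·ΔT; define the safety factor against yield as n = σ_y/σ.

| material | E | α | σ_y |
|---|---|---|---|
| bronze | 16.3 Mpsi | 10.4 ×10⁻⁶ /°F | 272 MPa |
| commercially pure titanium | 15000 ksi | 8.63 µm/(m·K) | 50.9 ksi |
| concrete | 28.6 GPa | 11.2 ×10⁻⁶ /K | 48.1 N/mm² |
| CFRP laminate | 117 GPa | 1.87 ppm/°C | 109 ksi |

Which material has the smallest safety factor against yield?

In consistent units (E in GPa, α in ×10⁻⁶/K, σ_y in MPa):
  bronze: E = 112.4, α = 18.7, σ_y = 272.0 → σ = 402 MPa, n = 0.677
  commercially pure titanium: E = 103.4, α = 8.63, σ_y = 350.9 → σ = 170 MPa, n = 2.06
  concrete: E = 28.60, α = 11.2, σ_y = 48.10 → σ = 61.2 MPa, n = 0.786
  CFRP laminate: E = 117.0, α = 1.87, σ_y = 751.5 → σ = 41.8 MPa, n = 18.0
Bronze has the lowest safety factor, n = 0.677.

bronze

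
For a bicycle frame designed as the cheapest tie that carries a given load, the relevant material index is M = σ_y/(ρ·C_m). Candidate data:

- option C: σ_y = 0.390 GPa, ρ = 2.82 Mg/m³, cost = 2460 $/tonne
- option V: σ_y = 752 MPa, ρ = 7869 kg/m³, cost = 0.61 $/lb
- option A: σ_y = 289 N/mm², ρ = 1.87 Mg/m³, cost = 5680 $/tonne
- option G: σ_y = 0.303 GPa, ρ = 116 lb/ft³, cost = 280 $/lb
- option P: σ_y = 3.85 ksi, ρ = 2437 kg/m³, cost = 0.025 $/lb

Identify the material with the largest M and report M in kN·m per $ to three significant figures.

option P, M = 198 kN·m per $

After converting to SI:
  option C: σ_y = 390.0 MPa, ρ = 2820 kg/m³, cost = 2.460 $/kg
  option V: σ_y = 752.0 MPa, ρ = 7869 kg/m³, cost = 1.345 $/kg
  option A: σ_y = 289.0 MPa, ρ = 1870 kg/m³, cost = 5.680 $/kg
  option G: σ_y = 303.0 MPa, ρ = 1858 kg/m³, cost = 617.3 $/kg
  option P: σ_y = 26.54 MPa, ρ = 2437 kg/m³, cost = 0.05511 $/kg
  option P: M = 198 kN·m per $
  option V: M = 71.1 kN·m per $
  option C: M = 56.2 kN·m per $
  option A: M = 27.2 kN·m per $
  option G: M = 0.264 kN·m per $
The maximum is for option P.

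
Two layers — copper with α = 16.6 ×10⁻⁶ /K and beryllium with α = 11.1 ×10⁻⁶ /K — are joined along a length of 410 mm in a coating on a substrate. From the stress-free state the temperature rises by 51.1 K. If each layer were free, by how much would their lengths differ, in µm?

115 µm

Δα = |16.6 − 11.1|×10⁻⁶/K = 5.50×10⁻⁶/K.
ΔL_mismatch = Δα·L·ΔT = 5.50×10⁻⁶ × 410.0 mm × 51.1 K = 115 µm.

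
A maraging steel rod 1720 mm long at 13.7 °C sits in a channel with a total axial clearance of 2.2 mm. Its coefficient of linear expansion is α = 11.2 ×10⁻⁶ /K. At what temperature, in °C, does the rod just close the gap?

128 °C

α·L₀·ΔT = 2.2 mm ⇒ ΔT = 2.2 / (11.2×10⁻⁶ × 1720.0) = 114.2 K.
T = 13.7 + 114.2 = 127.9 °C.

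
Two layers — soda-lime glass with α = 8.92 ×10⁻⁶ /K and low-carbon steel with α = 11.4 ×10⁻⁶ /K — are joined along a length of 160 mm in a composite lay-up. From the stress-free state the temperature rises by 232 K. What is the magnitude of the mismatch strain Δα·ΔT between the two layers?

Δα = |8.92 − 11.4|×10⁻⁶/K = 2.48×10⁻⁶/K.
Mismatch strain = Δα·ΔT = 2.48×10⁻⁶ × 232.0 = 5.75×10⁻⁴.

5.75×10⁻⁴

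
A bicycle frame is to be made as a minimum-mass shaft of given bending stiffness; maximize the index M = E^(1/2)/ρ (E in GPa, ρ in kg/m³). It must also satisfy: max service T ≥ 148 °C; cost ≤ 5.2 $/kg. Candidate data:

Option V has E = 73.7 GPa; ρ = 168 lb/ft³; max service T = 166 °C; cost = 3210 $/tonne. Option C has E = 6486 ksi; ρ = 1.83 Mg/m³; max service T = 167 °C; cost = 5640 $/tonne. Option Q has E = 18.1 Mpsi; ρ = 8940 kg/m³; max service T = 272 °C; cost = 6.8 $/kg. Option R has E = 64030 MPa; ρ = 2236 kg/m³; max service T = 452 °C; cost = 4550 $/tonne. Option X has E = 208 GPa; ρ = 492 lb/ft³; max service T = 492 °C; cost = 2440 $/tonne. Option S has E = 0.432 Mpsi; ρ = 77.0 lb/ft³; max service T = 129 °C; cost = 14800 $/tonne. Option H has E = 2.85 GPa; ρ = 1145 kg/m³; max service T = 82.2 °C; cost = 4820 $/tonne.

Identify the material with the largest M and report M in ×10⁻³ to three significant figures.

Screen on constraints: max service T ≥ 148 °C; cost ≤ 5.2 $/kg. Survivors: option V, option R, option X.
Normalizing units and computing the index:
  option V: E = 73.70 GPa, ρ = 2691 kg/m³
  option R: E = 64.03 GPa, ρ = 2236 kg/m³
  option X: E = 208.0 GPa, ρ = 7881 kg/m³
  option R: M = 3.58×10⁻³
  option V: M = 3.19×10⁻³
  option X: M = 1.83×10⁻³
Option R ranks first.

option R, M = 3.58×10⁻³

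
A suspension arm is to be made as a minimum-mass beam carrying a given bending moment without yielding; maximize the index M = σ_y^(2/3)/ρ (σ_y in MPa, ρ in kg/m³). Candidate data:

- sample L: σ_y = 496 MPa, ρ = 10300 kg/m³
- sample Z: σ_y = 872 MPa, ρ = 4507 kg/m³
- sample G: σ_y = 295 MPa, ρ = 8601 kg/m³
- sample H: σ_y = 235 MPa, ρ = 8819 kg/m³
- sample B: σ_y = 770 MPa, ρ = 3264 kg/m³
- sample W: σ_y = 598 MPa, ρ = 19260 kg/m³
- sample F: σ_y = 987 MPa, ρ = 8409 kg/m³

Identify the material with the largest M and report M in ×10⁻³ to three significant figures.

Per-candidate index values:
  sample B: M = 25.7×10⁻³
  sample Z: M = 20.3×10⁻³
  sample F: M = 11.8×10⁻³
  sample L: M = 6.08×10⁻³
  sample G: M = 5.15×10⁻³
  sample H: M = 4.32×10⁻³
  sample W: M = 3.69×10⁻³
The maximum is for sample B.

sample B, M = 25.7×10⁻³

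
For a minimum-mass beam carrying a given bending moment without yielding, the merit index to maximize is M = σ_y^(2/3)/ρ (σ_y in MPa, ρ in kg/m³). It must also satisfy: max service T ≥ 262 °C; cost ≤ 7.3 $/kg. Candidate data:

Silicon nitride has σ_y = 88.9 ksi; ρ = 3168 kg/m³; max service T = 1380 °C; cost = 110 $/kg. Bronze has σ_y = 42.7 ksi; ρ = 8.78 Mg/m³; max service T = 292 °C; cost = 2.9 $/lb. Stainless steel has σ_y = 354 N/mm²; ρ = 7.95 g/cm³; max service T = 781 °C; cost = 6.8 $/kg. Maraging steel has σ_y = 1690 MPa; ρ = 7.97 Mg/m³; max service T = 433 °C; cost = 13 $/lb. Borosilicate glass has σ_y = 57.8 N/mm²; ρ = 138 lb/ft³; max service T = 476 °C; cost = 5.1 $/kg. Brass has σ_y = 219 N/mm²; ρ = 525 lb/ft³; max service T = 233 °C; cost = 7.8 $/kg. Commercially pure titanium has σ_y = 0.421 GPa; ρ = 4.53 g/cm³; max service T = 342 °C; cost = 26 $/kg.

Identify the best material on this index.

Screen on constraints: max service T ≥ 262 °C; cost ≤ 7.3 $/kg. Survivors: bronze, stainless steel, borosilicate glass.
Normalizing units and computing the index:
  bronze: σ_y = 294.4 MPa, ρ = 8780 kg/m³
  stainless steel: σ_y = 354.0 MPa, ρ = 7950 kg/m³
  borosilicate glass: σ_y = 57.80 MPa, ρ = 2211 kg/m³
  borosilicate glass: M = 6.76×10⁻³
  stainless steel: M = 6.29×10⁻³
  bronze: M = 5.04×10⁻³
Borosilicate glass has the largest M.

borosilicate glass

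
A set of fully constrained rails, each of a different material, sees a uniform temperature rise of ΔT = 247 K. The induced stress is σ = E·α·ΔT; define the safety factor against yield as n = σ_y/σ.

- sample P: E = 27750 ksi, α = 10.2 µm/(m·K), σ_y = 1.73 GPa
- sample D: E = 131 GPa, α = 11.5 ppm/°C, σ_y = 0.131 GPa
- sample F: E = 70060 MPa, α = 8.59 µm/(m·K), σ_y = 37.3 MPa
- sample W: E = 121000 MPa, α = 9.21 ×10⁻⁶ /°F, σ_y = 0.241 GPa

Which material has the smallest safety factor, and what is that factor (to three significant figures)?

Converting E to GPa, α to ×10⁻⁶/K, σ_y to MPa, then σ and n for each:
  sample P: E = 191.3, α = 10.2, σ_y = 1730 → σ = 482 MPa, n = 3.59
  sample D: E = 131.0, α = 11.5, σ_y = 131.0 → σ = 372 MPa, n = 0.352
  sample F: E = 70.06, α = 8.59, σ_y = 37.30 → σ = 149 MPa, n = 0.251
  sample W: E = 121.0, α = 16.6, σ_y = 241.0 → σ = 495 MPa, n = 0.486
Smallest n: sample F with n = 0.251.

sample F, n = 0.251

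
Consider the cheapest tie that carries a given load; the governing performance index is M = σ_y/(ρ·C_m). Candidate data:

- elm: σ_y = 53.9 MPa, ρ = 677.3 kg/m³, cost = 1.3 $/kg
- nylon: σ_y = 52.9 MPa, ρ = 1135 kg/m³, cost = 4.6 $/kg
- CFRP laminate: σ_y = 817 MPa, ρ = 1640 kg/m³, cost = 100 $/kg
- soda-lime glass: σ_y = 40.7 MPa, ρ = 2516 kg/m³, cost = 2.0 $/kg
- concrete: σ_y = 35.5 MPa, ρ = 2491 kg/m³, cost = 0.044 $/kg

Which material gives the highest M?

Per-candidate index values:
  concrete: M = 324 kN·m per $
  elm: M = 61.2 kN·m per $
  nylon: M = 10.1 kN·m per $
  soda-lime glass: M = 8.09 kN·m per $
  CFRP laminate: M = 4.98 kN·m per $
Highest index: concrete.

concrete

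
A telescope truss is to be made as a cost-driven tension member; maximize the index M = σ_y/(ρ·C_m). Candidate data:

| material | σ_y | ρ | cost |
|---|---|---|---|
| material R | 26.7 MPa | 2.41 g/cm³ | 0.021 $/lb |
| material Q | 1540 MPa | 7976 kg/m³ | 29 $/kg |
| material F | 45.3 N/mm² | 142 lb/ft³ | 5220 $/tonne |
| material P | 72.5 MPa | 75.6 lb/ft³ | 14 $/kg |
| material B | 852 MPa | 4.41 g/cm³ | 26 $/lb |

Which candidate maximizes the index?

material R

Putting every candidate on a common basis:
  material R: σ_y = 26.70 MPa, ρ = 2410 kg/m³, cost = 0.04630 $/kg
  material Q: σ_y = 1540 MPa, ρ = 7976 kg/m³, cost = 29.00 $/kg
  material F: σ_y = 45.30 MPa, ρ = 2275 kg/m³, cost = 5.220 $/kg
  material P: σ_y = 72.50 MPa, ρ = 1211 kg/m³, cost = 14.00 $/kg
  material B: σ_y = 852.0 MPa, ρ = 4410 kg/m³, cost = 57.32 $/kg
  material R: M = 239 kN·m per $
  material Q: M = 6.66 kN·m per $
  material P: M = 4.28 kN·m per $
  material F: M = 3.82 kN·m per $
  material B: M = 3.37 kN·m per $
Material R has the largest M.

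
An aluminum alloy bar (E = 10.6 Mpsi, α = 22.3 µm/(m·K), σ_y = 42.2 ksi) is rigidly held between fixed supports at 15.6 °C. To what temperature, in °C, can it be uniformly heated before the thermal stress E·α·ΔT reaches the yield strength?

194 °C

E = 10.6 Mpsi = 73.08 GPa.
σ_y = 42.2 ksi = 291.0 MPa.
E·α·ΔT = 291.0 MPa ⇒ ΔT = 291.0 / (73.08×10³ × 22.3×10⁻⁶) = 178.5 K.
T = 15.6 + 178.5 = 194.1 °C.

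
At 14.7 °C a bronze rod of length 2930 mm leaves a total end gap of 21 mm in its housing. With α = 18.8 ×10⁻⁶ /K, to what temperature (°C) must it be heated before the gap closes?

396 °C

α·L₀·ΔT = 21.0 mm ⇒ ΔT = 21.0 / (18.8×10⁻⁶ × 2930.0) = 381.2 K.
T = 14.7 + 381.2 = 395.9 °C.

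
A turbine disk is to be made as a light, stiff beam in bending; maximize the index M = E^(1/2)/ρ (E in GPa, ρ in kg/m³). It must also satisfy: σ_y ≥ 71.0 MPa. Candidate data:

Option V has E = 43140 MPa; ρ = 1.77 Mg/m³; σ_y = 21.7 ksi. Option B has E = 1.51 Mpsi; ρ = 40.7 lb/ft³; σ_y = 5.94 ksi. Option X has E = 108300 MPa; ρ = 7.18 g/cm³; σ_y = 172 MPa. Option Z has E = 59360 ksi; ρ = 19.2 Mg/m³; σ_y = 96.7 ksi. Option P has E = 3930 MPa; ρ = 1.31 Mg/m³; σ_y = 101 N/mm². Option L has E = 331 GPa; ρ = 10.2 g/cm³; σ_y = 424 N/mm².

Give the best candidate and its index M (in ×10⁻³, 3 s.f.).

Screen on constraints: σ_y ≥ 71.0 MPa. Survivors: option V, option X, option Z, option P, option L.
In SI units:
  option V: E = 43.14 GPa, ρ = 1770 kg/m³
  option X: E = 108.3 GPa, ρ = 7180 kg/m³
  option Z: E = 409.3 GPa, ρ = 19200 kg/m³
  option P: E = 3.930 GPa, ρ = 1310 kg/m³
  option L: E = 331.0 GPa, ρ = 10200 kg/m³
  option V: M = 3.71×10⁻³
  option L: M = 1.78×10⁻³
  option P: M = 1.51×10⁻³
  option X: M = 1.45×10⁻³
  option Z: M = 1.05×10⁻³
Option V has the largest M.

option V, M = 3.71×10⁻³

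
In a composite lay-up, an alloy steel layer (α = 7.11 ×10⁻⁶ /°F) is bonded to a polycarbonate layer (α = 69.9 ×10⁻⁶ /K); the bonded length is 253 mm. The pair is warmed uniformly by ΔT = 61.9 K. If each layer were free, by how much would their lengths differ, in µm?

894 µm

alloy steel: α = 7.11×10⁻⁶/°F × 9/5 = 12.8×10⁻⁶/K.
Δα = |12.8 − 69.9|×10⁻⁶/K = 57.1×10⁻⁶/K.
ΔL_mismatch = Δα·L·ΔT = 57.1×10⁻⁶ × 253.0 mm × 61.9 K = 894 µm.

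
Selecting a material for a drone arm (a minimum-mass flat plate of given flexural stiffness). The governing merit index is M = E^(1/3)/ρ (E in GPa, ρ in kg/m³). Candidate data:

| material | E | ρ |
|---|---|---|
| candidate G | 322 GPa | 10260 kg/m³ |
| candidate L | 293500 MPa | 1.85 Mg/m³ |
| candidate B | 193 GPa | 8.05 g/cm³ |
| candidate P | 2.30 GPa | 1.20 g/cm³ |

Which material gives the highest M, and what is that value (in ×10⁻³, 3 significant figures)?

candidate L, M = 3.59×10⁻³

After converting to SI:
  candidate G: E = 322.0 GPa, ρ = 10260 kg/m³
  candidate L: E = 293.5 GPa, ρ = 1850 kg/m³
  candidate B: E = 193.0 GPa, ρ = 8050 kg/m³
  candidate P: E = 2.300 GPa, ρ = 1200 kg/m³
  candidate L: M = 3.59×10⁻³
  candidate P: M = 1.10×10⁻³
  candidate B: M = 0.718×10⁻³
  candidate G: M = 0.668×10⁻³
Candidate L ranks first.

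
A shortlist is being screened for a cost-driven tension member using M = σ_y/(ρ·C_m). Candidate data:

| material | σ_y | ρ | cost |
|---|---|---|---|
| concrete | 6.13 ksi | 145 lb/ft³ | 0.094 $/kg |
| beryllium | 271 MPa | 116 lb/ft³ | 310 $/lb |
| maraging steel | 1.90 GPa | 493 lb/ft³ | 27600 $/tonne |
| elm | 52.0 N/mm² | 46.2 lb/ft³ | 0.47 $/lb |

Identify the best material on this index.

concrete

Convert each candidate to consistent units, then evaluate M:
  concrete: σ_y = 42.26 MPa, ρ = 2323 kg/m³, cost = 0.09400 $/kg
  beryllium: σ_y = 271.0 MPa, ρ = 1858 kg/m³, cost = 683.4 $/kg
  maraging steel: σ_y = 1900 MPa, ρ = 7897 kg/m³, cost = 27.60 $/kg
  elm: σ_y = 52.00 MPa, ρ = 740.1 kg/m³, cost = 1.036 $/kg
  concrete: M = 194 kN·m per $
  elm: M = 67.8 kN·m per $
  maraging steel: M = 8.72 kN·m per $
  beryllium: M = 0.213 kN·m per $
Highest index: concrete.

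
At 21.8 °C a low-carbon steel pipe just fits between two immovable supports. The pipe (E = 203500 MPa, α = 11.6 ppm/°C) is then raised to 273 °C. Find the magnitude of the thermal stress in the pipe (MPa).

593 MPa

E = 203500 MPa = 203.5 GPa.
ΔT = 251.2 K. Constrained thermal stress σ = E·α·ΔT = 203.5×10³ MPa × 11.6×10⁻⁶ × 251.2 = 593 MPa (compressive).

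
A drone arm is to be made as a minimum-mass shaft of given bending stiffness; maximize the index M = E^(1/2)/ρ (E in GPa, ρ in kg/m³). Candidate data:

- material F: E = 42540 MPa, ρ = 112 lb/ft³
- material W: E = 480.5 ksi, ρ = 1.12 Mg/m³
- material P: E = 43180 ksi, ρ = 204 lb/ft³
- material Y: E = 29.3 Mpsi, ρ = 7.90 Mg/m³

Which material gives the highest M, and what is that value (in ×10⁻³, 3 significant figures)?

material P, M = 5.28×10⁻³

Normalizing units and computing the index:
  material F: E = 42.54 GPa, ρ = 1794 kg/m³
  material W: E = 3.313 GPa, ρ = 1120 kg/m³
  material P: E = 297.7 GPa, ρ = 3268 kg/m³
  material Y: E = 202.0 GPa, ρ = 7900 kg/m³
  material P: M = 5.28×10⁻³
  material F: M = 3.64×10⁻³
  material Y: M = 1.80×10⁻³
  material W: M = 1.63×10⁻³
The maximum is for material P.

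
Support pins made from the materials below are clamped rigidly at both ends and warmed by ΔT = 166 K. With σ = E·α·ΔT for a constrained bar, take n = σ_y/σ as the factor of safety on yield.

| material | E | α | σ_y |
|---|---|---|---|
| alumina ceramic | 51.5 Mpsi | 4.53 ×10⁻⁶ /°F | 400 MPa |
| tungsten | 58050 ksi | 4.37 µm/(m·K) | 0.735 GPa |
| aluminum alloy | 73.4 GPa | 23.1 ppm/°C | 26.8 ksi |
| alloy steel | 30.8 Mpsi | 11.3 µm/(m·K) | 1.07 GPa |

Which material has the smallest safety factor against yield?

Per material, after unit conversion:
  alumina ceramic: E = 355.1, α = 8.15, σ_y = 400.0 → σ = 481 MPa, n = 0.832
  tungsten: E = 400.2, α = 4.37, σ_y = 735.0 → σ = 290 MPa, n = 2.53
  aluminum alloy: E = 73.40, α = 23.1, σ_y = 184.8 → σ = 281 MPa, n = 0.657
  alloy steel: E = 212.4, α = 11.3, σ_y = 1070 → σ = 398 MPa, n = 2.69
Aluminum alloy has the lowest safety factor, n = 0.657.

aluminum alloy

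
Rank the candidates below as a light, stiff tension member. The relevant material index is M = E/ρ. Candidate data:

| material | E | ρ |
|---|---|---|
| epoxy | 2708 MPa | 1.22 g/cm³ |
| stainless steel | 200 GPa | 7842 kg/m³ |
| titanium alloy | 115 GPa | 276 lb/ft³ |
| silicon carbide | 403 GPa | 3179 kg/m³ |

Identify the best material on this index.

silicon carbide

Putting every candidate on a common basis:
  epoxy: E = 2.708 GPa, ρ = 1220 kg/m³
  stainless steel: E = 200.0 GPa, ρ = 7842 kg/m³
  titanium alloy: E = 115.0 GPa, ρ = 4421 kg/m³
  silicon carbide: E = 403.0 GPa, ρ = 3179 kg/m³
  silicon carbide: M = 127 MN·m/kg
  titanium alloy: M = 26.0 MN·m/kg
  stainless steel: M = 25.5 MN·m/kg
  epoxy: M = 2.22 MN·m/kg
Highest index: silicon carbide.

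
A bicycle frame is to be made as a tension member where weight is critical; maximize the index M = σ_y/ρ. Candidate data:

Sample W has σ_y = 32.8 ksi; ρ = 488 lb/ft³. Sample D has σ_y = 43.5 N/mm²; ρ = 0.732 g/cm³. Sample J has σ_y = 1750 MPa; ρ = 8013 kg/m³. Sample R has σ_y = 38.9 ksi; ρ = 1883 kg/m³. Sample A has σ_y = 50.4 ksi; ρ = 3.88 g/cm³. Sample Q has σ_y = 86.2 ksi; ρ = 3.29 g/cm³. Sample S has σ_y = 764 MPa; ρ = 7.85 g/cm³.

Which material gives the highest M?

sample J

After converting to SI:
  sample W: σ_y = 226.1 MPa, ρ = 7817 kg/m³
  sample D: σ_y = 43.50 MPa, ρ = 732.0 kg/m³
  sample J: σ_y = 1750 MPa, ρ = 8013 kg/m³
  sample R: σ_y = 268.2 MPa, ρ = 1883 kg/m³
  sample A: σ_y = 347.5 MPa, ρ = 3880 kg/m³
  sample Q: σ_y = 594.3 MPa, ρ = 3290 kg/m³
  sample S: σ_y = 764.0 MPa, ρ = 7850 kg/m³
  sample J: M = 218 kN·m/kg
  sample Q: M = 181 kN·m/kg
  sample R: M = 142 kN·m/kg
  sample S: M = 97.3 kN·m/kg
  sample A: M = 89.6 kN·m/kg
  sample D: M = 59.4 kN·m/kg
  sample W: M = 28.9 kN·m/kg
Sample J has the largest M.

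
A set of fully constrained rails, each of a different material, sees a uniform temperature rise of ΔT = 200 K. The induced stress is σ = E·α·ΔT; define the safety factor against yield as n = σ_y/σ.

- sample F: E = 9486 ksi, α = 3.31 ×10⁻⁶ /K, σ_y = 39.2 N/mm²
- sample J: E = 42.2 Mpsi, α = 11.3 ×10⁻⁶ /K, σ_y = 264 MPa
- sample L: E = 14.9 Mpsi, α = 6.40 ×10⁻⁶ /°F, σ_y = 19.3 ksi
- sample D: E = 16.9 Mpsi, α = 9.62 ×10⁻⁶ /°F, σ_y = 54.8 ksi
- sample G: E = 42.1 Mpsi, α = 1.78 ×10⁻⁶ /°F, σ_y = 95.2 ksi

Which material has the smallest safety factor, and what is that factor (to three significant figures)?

sample J, n = 0.401

With everything in SI (GPa, ×10⁻⁶/K, MPa):
  sample F: E = 65.40, α = 3.31, σ_y = 39.20 → σ = 43.3 MPa, n = 0.905
  sample J: E = 291.0, α = 11.3, σ_y = 264.0 → σ = 658 MPa, n = 0.401
  sample L: E = 102.7, α = 11.5, σ_y = 133.1 → σ = 237 MPa, n = 0.562
  sample D: E = 116.5, α = 17.3, σ_y = 377.8 → σ = 404 MPa, n = 0.936
  sample G: E = 290.3, α = 3.20, σ_y = 656.4 → σ = 186 MPa, n = 3.53
Sample J has the lowest safety factor, n = 0.401.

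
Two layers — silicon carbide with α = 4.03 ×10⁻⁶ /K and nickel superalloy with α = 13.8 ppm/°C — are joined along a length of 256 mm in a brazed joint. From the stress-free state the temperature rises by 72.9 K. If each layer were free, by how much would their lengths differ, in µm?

Δα = |4.03 − 13.8|×10⁻⁶/K = 9.77×10⁻⁶/K.
ΔL_mismatch = Δα·L·ΔT = 9.77×10⁻⁶ × 256.0 mm × 72.9 K = 182 µm.

182 µm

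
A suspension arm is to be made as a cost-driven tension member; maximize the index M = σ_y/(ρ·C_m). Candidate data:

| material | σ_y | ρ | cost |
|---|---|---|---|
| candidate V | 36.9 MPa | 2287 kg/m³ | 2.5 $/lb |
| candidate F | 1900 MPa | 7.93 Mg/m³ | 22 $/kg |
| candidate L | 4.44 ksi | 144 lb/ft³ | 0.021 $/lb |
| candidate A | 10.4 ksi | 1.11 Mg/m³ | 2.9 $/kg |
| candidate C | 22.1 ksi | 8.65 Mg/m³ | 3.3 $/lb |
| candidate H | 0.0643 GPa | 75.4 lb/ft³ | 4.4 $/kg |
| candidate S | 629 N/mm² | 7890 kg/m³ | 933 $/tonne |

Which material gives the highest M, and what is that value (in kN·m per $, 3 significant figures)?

candidate L, M = 287 kN·m per $

Putting every candidate on a common basis:
  candidate V: σ_y = 36.90 MPa, ρ = 2287 kg/m³, cost = 5.511 $/kg
  candidate F: σ_y = 1900 MPa, ρ = 7930 kg/m³, cost = 22.00 $/kg
  candidate L: σ_y = 30.61 MPa, ρ = 2307 kg/m³, cost = 0.04630 $/kg
  candidate A: σ_y = 71.71 MPa, ρ = 1110 kg/m³, cost = 2.900 $/kg
  candidate C: σ_y = 152.4 MPa, ρ = 8650 kg/m³, cost = 7.275 $/kg
  candidate H: σ_y = 64.30 MPa, ρ = 1208 kg/m³, cost = 4.400 $/kg
  candidate S: σ_y = 629.0 MPa, ρ = 7890 kg/m³, cost = 0.9330 $/kg
  candidate L: M = 287 kN·m per $
  candidate S: M = 85.4 kN·m per $
  candidate A: M = 22.3 kN·m per $
  candidate H: M = 12.1 kN·m per $
  candidate F: M = 10.9 kN·m per $
  candidate V: M = 2.93 kN·m per $
  candidate C: M = 2.42 kN·m per $
Highest index: candidate L.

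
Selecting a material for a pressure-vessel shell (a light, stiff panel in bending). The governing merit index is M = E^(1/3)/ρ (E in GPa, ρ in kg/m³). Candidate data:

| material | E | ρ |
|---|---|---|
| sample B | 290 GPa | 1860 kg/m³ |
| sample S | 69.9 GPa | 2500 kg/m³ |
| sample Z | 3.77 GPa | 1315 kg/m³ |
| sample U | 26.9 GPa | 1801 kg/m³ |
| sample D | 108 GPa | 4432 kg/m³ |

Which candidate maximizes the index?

sample B

Evaluate M for each candidate:
  sample B: M = 3.56×10⁻³
  sample U: M = 1.66×10⁻³
  sample S: M = 1.65×10⁻³
  sample Z: M = 1.18×10⁻³
  sample D: M = 1.07×10⁻³
Highest index: sample B.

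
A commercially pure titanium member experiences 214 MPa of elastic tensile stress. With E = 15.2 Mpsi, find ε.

E = 15.2 Mpsi = 104.8 GPa = 104800 MPa.
ε = σ/E = 214 / 104800 = 2.04×10⁻³.

2.04×10⁻³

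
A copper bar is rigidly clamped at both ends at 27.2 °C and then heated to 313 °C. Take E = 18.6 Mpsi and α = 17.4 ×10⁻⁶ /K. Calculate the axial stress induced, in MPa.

638 MPa

E = 18.6 Mpsi = 128.2 GPa.
ΔT = 285.8 K. Constrained thermal stress σ = E·α·ΔT = 128.2×10³ MPa × 17.4×10⁻⁶ × 285.8 = 638 MPa (compressive).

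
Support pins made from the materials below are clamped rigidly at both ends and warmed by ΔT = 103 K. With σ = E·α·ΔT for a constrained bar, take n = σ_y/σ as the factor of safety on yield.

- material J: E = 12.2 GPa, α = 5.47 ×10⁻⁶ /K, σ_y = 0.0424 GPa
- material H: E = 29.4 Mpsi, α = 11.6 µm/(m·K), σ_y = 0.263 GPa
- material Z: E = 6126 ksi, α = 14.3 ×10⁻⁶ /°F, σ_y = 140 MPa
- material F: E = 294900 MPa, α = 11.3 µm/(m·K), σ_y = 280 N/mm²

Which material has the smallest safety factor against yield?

With everything in SI (GPa, ×10⁻⁶/K, MPa):
  material J: E = 12.20, α = 5.47, σ_y = 42.40 → σ = 6.87 MPa, n = 6.17
  material H: E = 202.7, α = 11.6, σ_y = 263.0 → σ = 242 MPa, n = 1.09
  material Z: E = 42.24, α = 25.7, σ_y = 140.0 → σ = 112 MPa, n = 1.25
  material F: E = 294.9, α = 11.3, σ_y = 280.0 → σ = 343 MPa, n = 0.816
The minimum is material F at n = 0.816.

material F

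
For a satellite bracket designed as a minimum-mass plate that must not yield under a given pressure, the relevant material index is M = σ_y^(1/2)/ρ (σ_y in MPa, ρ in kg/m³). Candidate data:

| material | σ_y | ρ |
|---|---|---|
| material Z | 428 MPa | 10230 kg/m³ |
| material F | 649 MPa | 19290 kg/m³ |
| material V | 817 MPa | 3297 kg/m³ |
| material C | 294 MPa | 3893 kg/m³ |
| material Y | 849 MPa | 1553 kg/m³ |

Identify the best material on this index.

material Y

Computing M directly (units already consistent):
  material Y: M = 18.8×10⁻³
  material V: M = 8.67×10⁻³
  material C: M = 4.40×10⁻³
  material Z: M = 2.02×10⁻³
  material F: M = 1.32×10⁻³
The maximum is for material Y.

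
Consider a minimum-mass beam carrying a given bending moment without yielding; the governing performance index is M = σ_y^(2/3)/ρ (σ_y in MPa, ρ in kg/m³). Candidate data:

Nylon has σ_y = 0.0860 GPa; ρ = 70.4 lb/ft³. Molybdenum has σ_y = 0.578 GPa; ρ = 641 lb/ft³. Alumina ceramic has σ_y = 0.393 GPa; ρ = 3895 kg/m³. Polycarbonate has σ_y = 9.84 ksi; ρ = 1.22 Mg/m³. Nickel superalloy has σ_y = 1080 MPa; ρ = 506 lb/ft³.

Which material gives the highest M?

In SI units:
  nylon: σ_y = 86.00 MPa, ρ = 1128 kg/m³
  molybdenum: σ_y = 578.0 MPa, ρ = 10270 kg/m³
  alumina ceramic: σ_y = 393.0 MPa, ρ = 3895 kg/m³
  polycarbonate: σ_y = 67.84 MPa, ρ = 1220 kg/m³
  nickel superalloy: σ_y = 1080 MPa, ρ = 8105 kg/m³
  nylon: M = 17.3×10⁻³
  alumina ceramic: M = 13.8×10⁻³
  polycarbonate: M = 13.6×10⁻³
  nickel superalloy: M = 13.0×10⁻³
  molybdenum: M = 6.76×10⁻³
Nylon has the largest M.

nylon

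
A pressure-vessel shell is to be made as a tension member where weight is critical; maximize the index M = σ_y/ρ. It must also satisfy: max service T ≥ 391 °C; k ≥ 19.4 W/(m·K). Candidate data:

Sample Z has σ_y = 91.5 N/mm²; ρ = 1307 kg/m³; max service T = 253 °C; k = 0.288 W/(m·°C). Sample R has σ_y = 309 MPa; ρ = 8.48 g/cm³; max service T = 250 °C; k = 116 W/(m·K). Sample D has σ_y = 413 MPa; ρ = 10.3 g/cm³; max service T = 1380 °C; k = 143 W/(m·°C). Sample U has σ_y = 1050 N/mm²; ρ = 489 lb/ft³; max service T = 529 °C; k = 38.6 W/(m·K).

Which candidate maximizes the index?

Screen on constraints: max service T ≥ 391 °C; k ≥ 19.4 W/(m·K). Survivors: sample D, sample U.
After converting to SI:
  sample D: σ_y = 413.0 MPa, ρ = 10300 kg/m³
  sample U: σ_y = 1050 MPa, ρ = 7833 kg/m³
  sample U: M = 134 kN·m/kg
  sample D: M = 40.1 kN·m/kg
Sample U has the largest M.

sample U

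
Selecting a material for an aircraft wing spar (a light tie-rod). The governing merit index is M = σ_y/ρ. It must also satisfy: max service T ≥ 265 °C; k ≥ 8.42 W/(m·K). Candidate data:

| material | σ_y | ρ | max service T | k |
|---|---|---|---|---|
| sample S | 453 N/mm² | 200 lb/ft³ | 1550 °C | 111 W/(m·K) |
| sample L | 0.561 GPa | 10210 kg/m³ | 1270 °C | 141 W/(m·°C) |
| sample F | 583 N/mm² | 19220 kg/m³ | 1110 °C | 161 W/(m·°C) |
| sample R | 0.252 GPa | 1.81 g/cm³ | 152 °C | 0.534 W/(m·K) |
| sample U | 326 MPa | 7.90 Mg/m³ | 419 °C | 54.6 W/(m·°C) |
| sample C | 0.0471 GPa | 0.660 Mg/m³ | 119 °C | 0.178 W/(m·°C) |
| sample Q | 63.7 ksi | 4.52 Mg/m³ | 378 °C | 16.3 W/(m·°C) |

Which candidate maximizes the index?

Screen on constraints: max service T ≥ 265 °C; k ≥ 8.42 W/(m·K). Survivors: sample S, sample L, sample F, sample U, sample Q.
Putting every candidate on a common basis:
  sample S: σ_y = 453.0 MPa, ρ = 3204 kg/m³
  sample L: σ_y = 561.0 MPa, ρ = 10210 kg/m³
  sample F: σ_y = 583.0 MPa, ρ = 19220 kg/m³
  sample U: σ_y = 326.0 MPa, ρ = 7900 kg/m³
  sample Q: σ_y = 439.2 MPa, ρ = 4520 kg/m³
  sample S: M = 141 kN·m/kg
  sample Q: M = 97.2 kN·m/kg
  sample L: M = 54.9 kN·m/kg
  sample U: M = 41.3 kN·m/kg
  sample F: M = 30.3 kN·m/kg
Sample S has the largest M.

sample S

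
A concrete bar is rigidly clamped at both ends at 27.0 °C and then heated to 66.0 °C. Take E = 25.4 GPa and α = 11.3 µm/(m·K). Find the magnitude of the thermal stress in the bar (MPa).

11.2 MPa

ΔT = 39.00 K. Constrained thermal stress σ = E·α·ΔT = 25.40×10³ MPa × 11.3×10⁻⁶ × 39.00 = 11.2 MPa (compressive).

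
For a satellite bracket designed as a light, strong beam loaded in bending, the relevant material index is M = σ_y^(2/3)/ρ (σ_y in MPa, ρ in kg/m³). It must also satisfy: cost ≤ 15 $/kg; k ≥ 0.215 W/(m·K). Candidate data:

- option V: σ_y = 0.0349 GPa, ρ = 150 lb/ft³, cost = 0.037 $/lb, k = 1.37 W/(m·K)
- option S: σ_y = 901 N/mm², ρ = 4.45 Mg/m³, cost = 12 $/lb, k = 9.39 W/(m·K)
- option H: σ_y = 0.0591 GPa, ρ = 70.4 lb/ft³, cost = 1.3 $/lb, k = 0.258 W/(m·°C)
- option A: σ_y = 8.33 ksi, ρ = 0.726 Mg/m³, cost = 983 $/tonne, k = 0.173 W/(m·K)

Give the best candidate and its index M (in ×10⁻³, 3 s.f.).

Screen on constraints: cost ≤ 15 $/kg; k ≥ 0.215 W/(m·K). Survivors: option V, option H.
Convert each candidate to consistent units, then evaluate M:
  option V: σ_y = 34.90 MPa, ρ = 2403 kg/m³
  option H: σ_y = 59.10 MPa, ρ = 1128 kg/m³
  option H: M = 13.5×10⁻³
  option V: M = 4.44×10⁻³
Highest index: option H.

option H, M = 13.5×10⁻³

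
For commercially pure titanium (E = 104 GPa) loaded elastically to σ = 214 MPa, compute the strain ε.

2.06×10⁻³

ε = σ/E = 214 / 104000 = 2.06×10⁻³.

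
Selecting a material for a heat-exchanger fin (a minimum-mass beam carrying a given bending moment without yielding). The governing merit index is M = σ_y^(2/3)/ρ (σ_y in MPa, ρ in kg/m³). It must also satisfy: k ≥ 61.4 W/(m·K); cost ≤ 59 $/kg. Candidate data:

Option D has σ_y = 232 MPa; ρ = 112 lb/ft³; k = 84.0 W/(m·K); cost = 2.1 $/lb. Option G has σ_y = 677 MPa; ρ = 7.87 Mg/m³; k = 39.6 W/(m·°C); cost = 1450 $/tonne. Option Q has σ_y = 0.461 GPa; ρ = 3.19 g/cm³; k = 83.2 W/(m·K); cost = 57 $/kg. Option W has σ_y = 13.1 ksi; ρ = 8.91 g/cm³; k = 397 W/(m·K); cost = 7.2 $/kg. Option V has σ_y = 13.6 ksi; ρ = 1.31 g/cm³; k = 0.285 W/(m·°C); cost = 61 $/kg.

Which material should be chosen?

Screen on constraints: k ≥ 61.4 W/(m·K); cost ≤ 59 $/kg. Survivors: option D, option Q, option W.
Normalizing units and computing the index:
  option D: σ_y = 232.0 MPa, ρ = 1794 kg/m³
  option Q: σ_y = 461.0 MPa, ρ = 3190 kg/m³
  option W: σ_y = 90.32 MPa, ρ = 8910 kg/m³
  option D: M = 21.0×10⁻³
  option Q: M = 18.7×10⁻³
  option W: M = 2.26×10⁻³
Option D has the largest M.

option D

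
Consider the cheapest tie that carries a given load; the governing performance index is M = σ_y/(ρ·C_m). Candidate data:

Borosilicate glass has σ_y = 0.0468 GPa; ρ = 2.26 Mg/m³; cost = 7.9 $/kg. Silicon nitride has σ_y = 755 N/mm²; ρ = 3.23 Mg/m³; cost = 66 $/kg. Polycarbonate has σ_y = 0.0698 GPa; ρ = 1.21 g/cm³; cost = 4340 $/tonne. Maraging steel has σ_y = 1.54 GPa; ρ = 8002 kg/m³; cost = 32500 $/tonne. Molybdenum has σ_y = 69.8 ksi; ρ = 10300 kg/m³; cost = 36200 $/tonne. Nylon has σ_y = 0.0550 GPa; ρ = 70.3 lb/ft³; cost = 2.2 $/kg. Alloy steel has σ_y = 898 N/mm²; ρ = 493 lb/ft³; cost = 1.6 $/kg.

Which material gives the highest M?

Normalizing units and computing the index:
  borosilicate glass: σ_y = 46.80 MPa, ρ = 2260 kg/m³, cost = 7.900 $/kg
  silicon nitride: σ_y = 755.0 MPa, ρ = 3230 kg/m³, cost = 66.00 $/kg
  polycarbonate: σ_y = 69.80 MPa, ρ = 1210 kg/m³, cost = 4.340 $/kg
  maraging steel: σ_y = 1540 MPa, ρ = 8002 kg/m³, cost = 32.50 $/kg
  molybdenum: σ_y = 481.3 MPa, ρ = 10300 kg/m³, cost = 36.20 $/kg
  nylon: σ_y = 55.00 MPa, ρ = 1126 kg/m³, cost = 2.200 $/kg
  alloy steel: σ_y = 898.0 MPa, ρ = 7897 kg/m³, cost = 1.600 $/kg
  alloy steel: M = 71.1 kN·m per $
  nylon: M = 22.2 kN·m per $
  polycarbonate: M = 13.3 kN·m per $
  maraging steel: M = 5.92 kN·m per $
  silicon nitride: M = 3.54 kN·m per $
  borosilicate glass: M = 2.62 kN·m per $
  molybdenum: M = 1.29 kN·m per $
Highest index: alloy steel.

alloy steel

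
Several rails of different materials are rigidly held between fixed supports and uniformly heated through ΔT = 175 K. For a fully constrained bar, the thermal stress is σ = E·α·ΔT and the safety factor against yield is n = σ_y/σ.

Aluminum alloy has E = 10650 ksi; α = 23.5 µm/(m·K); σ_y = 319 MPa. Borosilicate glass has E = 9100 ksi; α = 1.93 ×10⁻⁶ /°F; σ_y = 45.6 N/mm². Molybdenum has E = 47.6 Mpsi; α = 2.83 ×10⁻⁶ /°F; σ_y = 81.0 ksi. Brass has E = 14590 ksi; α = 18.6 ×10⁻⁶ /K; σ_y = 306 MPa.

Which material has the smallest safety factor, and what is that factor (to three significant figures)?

Per material, after unit conversion:
  aluminum alloy: E = 73.43, α = 23.5, σ_y = 319.0 → σ = 302 MPa, n = 1.06
  borosilicate glass: E = 62.74, α = 3.47, σ_y = 45.60 → σ = 38.1 MPa, n = 1.20
  molybdenum: E = 328.2, α = 5.09, σ_y = 558.5 → σ = 293 MPa, n = 1.91
  brass: E = 100.6, α = 18.6, σ_y = 306.0 → σ = 327 MPa, n = 0.935
Smallest n: brass with n = 0.935.

brass, n = 0.935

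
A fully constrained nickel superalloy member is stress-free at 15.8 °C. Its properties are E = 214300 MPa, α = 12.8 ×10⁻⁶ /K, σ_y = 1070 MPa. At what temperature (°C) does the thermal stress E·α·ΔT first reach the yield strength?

406 °C

E = 214300 MPa = 214.3 GPa.
E·α·ΔT = 1070 MPa ⇒ ΔT = 1070 / (214.3×10³ × 12.8×10⁻⁶) = 390.1 K.
T = 15.8 + 390.1 = 405.9 °C.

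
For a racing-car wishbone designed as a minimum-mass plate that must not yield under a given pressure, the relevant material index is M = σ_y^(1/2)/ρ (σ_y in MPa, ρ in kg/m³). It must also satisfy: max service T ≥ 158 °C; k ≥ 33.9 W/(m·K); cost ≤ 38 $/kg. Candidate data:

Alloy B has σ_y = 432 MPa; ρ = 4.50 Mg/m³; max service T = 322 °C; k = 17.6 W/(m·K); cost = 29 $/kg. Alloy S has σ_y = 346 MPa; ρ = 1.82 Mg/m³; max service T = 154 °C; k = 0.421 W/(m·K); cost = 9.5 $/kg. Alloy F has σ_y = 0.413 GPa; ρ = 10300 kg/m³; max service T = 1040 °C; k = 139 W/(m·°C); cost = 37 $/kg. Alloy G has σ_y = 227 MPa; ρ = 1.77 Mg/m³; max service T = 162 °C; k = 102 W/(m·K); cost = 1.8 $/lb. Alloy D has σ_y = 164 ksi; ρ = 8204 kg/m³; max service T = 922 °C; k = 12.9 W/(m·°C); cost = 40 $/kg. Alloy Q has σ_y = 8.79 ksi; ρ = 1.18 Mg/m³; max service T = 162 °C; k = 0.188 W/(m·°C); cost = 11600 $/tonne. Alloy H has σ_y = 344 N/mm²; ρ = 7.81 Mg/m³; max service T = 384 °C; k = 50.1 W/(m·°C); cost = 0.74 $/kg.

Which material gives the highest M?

Screen on constraints: max service T ≥ 158 °C; k ≥ 33.9 W/(m·K); cost ≤ 38 $/kg. Survivors: alloy F, alloy G, alloy H.
Putting every candidate on a common basis:
  alloy F: σ_y = 413.0 MPa, ρ = 10300 kg/m³
  alloy G: σ_y = 227.0 MPa, ρ = 1770 kg/m³
  alloy H: σ_y = 344.0 MPa, ρ = 7810 kg/m³
  alloy G: M = 8.51×10⁻³
  alloy H: M = 2.37×10⁻³
  alloy F: M = 1.97×10⁻³
The maximum is for alloy G.

alloy G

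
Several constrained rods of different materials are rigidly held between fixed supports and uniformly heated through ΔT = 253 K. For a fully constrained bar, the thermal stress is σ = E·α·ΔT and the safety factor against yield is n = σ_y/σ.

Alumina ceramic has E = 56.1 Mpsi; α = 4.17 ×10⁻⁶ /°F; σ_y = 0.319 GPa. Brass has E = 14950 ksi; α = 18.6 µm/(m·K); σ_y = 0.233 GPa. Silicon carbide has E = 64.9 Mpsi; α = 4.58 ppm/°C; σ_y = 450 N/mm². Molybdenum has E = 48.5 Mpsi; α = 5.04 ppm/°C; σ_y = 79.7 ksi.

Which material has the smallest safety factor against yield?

Converting E to GPa, α to ×10⁻⁶/K, σ_y to MPa, then σ and n for each:
  alumina ceramic: E = 386.8, α = 7.51, σ_y = 319.0 → σ = 735 MPa, n = 0.434
  brass: E = 103.1, α = 18.6, σ_y = 233.0 → σ = 485 MPa, n = 0.480
  silicon carbide: E = 447.5, α = 4.58, σ_y = 450.0 → σ = 519 MPa, n = 0.868
  molybdenum: E = 334.4, α = 5.04, σ_y = 549.5 → σ = 426 MPa, n = 1.29
Smallest n: alumina ceramic with n = 0.434.

alumina ceramic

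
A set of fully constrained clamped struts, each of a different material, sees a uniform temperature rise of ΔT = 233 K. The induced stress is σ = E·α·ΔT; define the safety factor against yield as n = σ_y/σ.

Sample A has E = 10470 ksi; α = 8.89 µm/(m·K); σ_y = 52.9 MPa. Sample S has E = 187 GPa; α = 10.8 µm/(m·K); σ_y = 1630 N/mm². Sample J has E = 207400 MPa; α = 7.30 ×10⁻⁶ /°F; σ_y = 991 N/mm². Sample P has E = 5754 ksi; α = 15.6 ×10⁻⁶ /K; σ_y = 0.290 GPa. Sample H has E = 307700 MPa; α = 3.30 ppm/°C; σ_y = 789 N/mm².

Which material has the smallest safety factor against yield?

In consistent units (E in GPa, α in ×10⁻⁶/K, σ_y in MPa):
  sample A: E = 72.19, α = 8.89, σ_y = 52.90 → σ = 150 MPa, n = 0.354
  sample S: E = 187.0, α = 10.8, σ_y = 1630 → σ = 471 MPa, n = 3.46
  sample J: E = 207.4, α = 13.1, σ_y = 991.0 → σ = 635 MPa, n = 1.56
  sample P: E = 39.67, α = 15.6, σ_y = 290.0 → σ = 144 MPa, n = 2.01
  sample H: E = 307.7, α = 3.30, σ_y = 789.0 → σ = 237 MPa, n = 3.33
Sample A has the lowest safety factor, n = 0.354.

sample A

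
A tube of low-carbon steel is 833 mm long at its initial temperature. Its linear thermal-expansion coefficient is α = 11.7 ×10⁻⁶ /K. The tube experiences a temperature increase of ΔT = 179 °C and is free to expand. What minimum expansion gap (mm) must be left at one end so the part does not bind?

ΔL = α·L₀·ΔT = 11.7×10⁻⁶ × 833 mm × 179.0 K = 1.74 mm.

1.74 mm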